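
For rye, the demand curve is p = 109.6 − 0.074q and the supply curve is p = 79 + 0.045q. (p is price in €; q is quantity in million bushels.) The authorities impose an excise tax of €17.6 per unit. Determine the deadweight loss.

Competitive equilibrium: 109.6 − 0.074q = 79 + 0.045q → q* = 257.1429, p* = 90.5714.
With the tax, the buyer price exceeds the seller price by 17.6: (109.6 − 0.074q) − (79 + 0.045q) = 17.6 → q' = 109.2437.
Δq = 257.1429 − 109.2437 = 147.8992; the wedge equals the tax, 17.6.
The triangle = ½ × 147.8992 × 17.6 = €1301.51 million.

€1301.51 million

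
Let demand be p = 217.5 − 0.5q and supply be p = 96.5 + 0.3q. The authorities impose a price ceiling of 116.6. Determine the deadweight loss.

Competitive equilibrium: 217.5 − 0.5q = 96.5 + 0.3q → q* = 151.25, p* = 141.875.
At the ceiling p = 116.6, quantity supplied = (116.6 − 96.5)/0.3 = 67.
Willingness to pay at q' = 67: 217.5 − 0.5·67 = 184.
Δq = 151.25 − 67 = 84.25; wedge = 184 − 116.6 = 67.4.
Welfare loss = ½ × 84.25 × 67.4 = 2839.225.

2839.225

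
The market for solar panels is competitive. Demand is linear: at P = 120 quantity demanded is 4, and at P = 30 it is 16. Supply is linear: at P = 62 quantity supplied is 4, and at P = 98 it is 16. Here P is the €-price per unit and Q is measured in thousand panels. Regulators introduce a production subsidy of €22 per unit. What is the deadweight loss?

Demand slope = (30 − 120)/(16 − 4) = −7.5, so P = 150 − 7.5Q.
Supply slope = (98 − 62)/(16 − 4) = 3, so P = 50 + 3Q.
Competitive equilibrium: 150 − 7.5Q = 50 + 3Q → Q* = 9.5238, P* = 78.5714.
The subsidy lowers effective supply by 22: P = 28 + 3Q.
New quantity: 150 − 7.5Q = 28 + 3Q → Q' = 11.619.
Overproduction ΔQ = 11.619 − 9.5238 = 2.0952; wedge = subsidy = 22.
Welfare loss = ½ × 2.0952 × 22 = €23.05 thousand.

€23.05 thousand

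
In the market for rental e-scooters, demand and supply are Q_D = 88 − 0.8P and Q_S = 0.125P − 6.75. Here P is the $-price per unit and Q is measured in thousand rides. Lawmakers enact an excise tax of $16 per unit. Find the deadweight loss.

$13.84 thousand

In inverse form: demand P = 110 − 1.25Q, supply P = 54 + 8Q.
Competitive equilibrium: 110 − 1.25Q = 54 + 8Q → Q* = 6.0541, P* = 102.4324.
With the tax, the buyer price exceeds the seller price by 16: (110 − 1.25Q) − (54 + 8Q) = 16 → Q' = 4.3243.
ΔQ = 6.0541 − 4.3243 = 1.7298; the wedge equals the tax, 16.
DWL = ½ × 1.7298 × 16 = $13.84 thousand.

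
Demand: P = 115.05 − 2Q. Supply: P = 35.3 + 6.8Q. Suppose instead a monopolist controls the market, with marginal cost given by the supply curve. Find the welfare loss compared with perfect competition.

Competitive equilibrium: 115.05 − 2Q = 35.3 + 6.8Q → Q* = 9.0625, P* = 96.925.
Marginal revenue: MR = 115.05 − 4Q. Set MR = MC: 115.05 − 4Q = 35.3 + 6.8Q → Q_m = 7.3843.
Price P_m = 115.05 − 2·7.3843 = 100.2814; MC(Q_m) = 35.3 + 6.8·7.3843 = 85.5132.
Competitive Q* = 9.0625, so ΔQ = 1.6782; wedge = 100.2814 − 85.5132 = 14.7682.
The triangle = ½ × 1.6782 × 14.7682 = 12.39.

12.39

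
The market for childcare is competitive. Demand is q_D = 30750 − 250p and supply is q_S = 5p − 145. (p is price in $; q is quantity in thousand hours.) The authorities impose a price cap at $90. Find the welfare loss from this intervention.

$2475.41 thousand

In inverse form: demand p = 123 − 0.004q, supply p = 29 + 0.2q.
Competitive equilibrium: 123 − 0.004q = 29 + 0.2q → q* = 460.7843, p* = 121.1569.
At the ceiling p = 90, quantity supplied = (90 − 29)/0.2 = 305.
Willingness to pay at q' = 305: 123 − 0.004·305 = 121.78.
Δq = 460.7843 − 305 = 155.7843; wedge = 121.78 − 90 = 31.78.
DWL = ½ × 155.7843 × 31.78 = $2475.41 thousand.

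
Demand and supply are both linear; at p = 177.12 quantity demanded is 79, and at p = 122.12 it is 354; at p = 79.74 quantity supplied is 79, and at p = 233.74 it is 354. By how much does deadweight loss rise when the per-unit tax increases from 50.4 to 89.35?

3581.09

Demand slope = (122.12 − 177.12)/(354 − 79) = −0.2, so p = 192.92 − 0.2q.
Supply slope = (233.74 − 79.74)/(354 − 79) = 0.56, so p = 35.5 + 0.56q.
Competitive equilibrium: 192.92 − 0.2q = 35.5 + 0.56q → q* = 207.1316, p* = 151.4937.
For a per-unit tax t: Δq = t/0.76, so DWL = ½·t·(t/0.76) = t²/1.52.
At t = 50.4: DWL = 1671.158. At t = 89.35: DWL = 5252.252.
Increase = 5252.252 − 1671.158 = 3581.09.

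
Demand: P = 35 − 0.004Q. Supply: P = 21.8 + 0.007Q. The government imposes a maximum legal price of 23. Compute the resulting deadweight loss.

Competitive equilibrium: 35 − 0.004Q = 21.8 + 0.007Q → Q* = 1200, P* = 30.2.
At the ceiling P = 23, quantity supplied = (23 − 21.8)/0.007 = 171.4286.
Willingness to pay at Q' = 171.4286: 35 − 0.004·171.4286 = 34.3143.
ΔQ = 1200 − 171.4286 = 1028.5714; wedge = 34.3143 − 23 = 11.3143.
Deadweight loss = ½ × 1028.5714 × 11.3143 = 5818.78.

5818.78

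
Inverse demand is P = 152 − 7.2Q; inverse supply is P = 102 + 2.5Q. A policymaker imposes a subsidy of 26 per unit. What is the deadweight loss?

34.85

Competitive equilibrium: 152 − 7.2Q = 102 + 2.5Q → Q* = 5.1546, P* = 114.8866.
The subsidy lowers effective supply by 26: P = 76 + 2.5Q.
New quantity: 152 − 7.2Q = 76 + 2.5Q → Q' = 7.8351.
Overproduction ΔQ = 7.8351 − 5.1546 = 2.6805; wedge = subsidy = 26.
Deadweight loss = ½ × 2.6805 × 26 = 34.85.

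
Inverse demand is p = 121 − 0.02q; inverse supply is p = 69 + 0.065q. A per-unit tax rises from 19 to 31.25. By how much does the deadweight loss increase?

Competitive equilibrium: 121 − 0.02q = 69 + 0.065q → q* = 611.7647, p* = 108.7647.
For a per-unit tax t: Δq = t/0.085, so DWL = ½·t·(t/0.085) = t²/0.17.
At t = 19: DWL = 2123.529. At t = 31.25: DWL = 5744.485.
Increase = 5744.485 − 2123.529 = 3620.96.

3620.96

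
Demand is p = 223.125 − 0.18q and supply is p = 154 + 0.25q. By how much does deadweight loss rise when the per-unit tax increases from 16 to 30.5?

784.01

Competitive equilibrium: 223.125 − 0.18q = 154 + 0.25q → q* = 160.7558, p* = 194.189.
For a per-unit tax t: Δq = t/0.43, so DWL = ½·t·(t/0.43) = t²/0.86.
At t = 16: DWL = 297.674. At t = 30.5: DWL = 1081.686.
Increase = 1081.686 − 297.674 = 784.01.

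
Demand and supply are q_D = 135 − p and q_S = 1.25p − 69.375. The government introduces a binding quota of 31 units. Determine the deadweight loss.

156.025

In inverse form: demand p = 135 − q, supply p = 55.5 + 0.8q.
Competitive equilibrium: 135 − q = 55.5 + 0.8q → q* = 44.1667, p* = 90.8333.
At q = 31: demand price = 135 − 1·31 = 104; supply price = 55.5 + 0.8·31 = 80.3.
Δq = 44.1667 − 31 = 13.1667; wedge = 104 − 80.3 = 23.7.
DWL = ½ × 13.1667 × 23.7 = 156.025.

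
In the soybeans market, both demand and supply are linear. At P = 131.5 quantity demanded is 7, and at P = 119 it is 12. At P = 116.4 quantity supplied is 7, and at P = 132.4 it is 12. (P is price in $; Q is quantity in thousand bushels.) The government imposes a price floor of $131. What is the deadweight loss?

$17.09 thousand

Demand slope = (119 − 131.5)/(12 − 7) = −2.5, so P = 149 − 2.5Q.
Supply slope = (132.4 − 116.4)/(12 − 7) = 3.2, so P = 94 + 3.2Q.
Competitive equilibrium: 149 − 2.5Q = 94 + 3.2Q → Q* = 9.6491, P* = 124.8772.
At the floor P = 131, quantity demanded = (149 − 131)/2.5 = 7.2.
Sellers' marginal cost at Q' = 7.2: 94 + 3.2·7.2 = 117.04.
ΔQ = 9.6491 − 7.2 = 2.4491; wedge = 131 − 117.04 = 13.96.
Welfare loss = ½ × 2.4491 × 13.96 = $17.09 thousand.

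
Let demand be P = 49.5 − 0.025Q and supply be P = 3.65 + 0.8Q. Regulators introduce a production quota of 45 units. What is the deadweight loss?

46.14

Competitive equilibrium: 49.5 − 0.025Q = 3.65 + 0.8Q → Q* = 55.5758, P* = 48.1106.
At Q = 45: demand price = 49.5 − 0.025·45 = 48.375; supply price = 3.65 + 0.8·45 = 39.65.
ΔQ = 55.5758 − 45 = 10.5758; wedge = 48.375 − 39.65 = 8.725.
Deadweight loss = ½ × 10.5758 × 8.725 = 46.14.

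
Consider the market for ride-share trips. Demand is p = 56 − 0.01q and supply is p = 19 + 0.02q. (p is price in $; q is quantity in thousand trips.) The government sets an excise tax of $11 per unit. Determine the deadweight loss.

$2016.67 thousand

Competitive equilibrium: 56 − 0.01q = 19 + 0.02q → q* = 1233.3333, p* = 43.6667.
With the tax, the buyer price exceeds the seller price by 11: (56 − 0.01q) − (19 + 0.02q) = 11 → q' = 866.6667.
Δq = 1233.3333 − 866.6667 = 366.6666; the wedge equals the tax, 11.
Deadweight loss = ½ × 366.6666 × 11 = $2016.67 thousand.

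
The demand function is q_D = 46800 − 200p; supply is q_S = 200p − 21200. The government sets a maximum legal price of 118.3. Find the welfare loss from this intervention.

In inverse form: demand p = 234 − 0.005q, supply p = 106 + 0.005q.
Competitive equilibrium: 234 − 0.005q = 106 + 0.005q → q* = 12800, p* = 170.
At the ceiling p = 118.3, quantity supplied = (118.3 − 106)/0.005 = 2460.
Willingness to pay at q' = 2460: 234 − 0.005·2460 = 221.7.
Δq = 12800 − 2460 = 10340; wedge = 221.7 − 118.3 = 103.4.
Welfare loss = ½ × 10340 × 103.4 = 534578.

534578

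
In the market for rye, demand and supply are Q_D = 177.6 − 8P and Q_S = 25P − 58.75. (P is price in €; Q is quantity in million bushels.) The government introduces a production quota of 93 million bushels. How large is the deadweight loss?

In inverse form: demand P = 22.2 − 0.125Q, supply P = 2.35 + 0.04Q.
Competitive equilibrium: 22.2 − 0.125Q = 2.35 + 0.04Q → Q* = 120.303, P* = 7.1621.
At Q = 93: demand price = 22.2 − 0.125·93 = 10.575; supply price = 2.35 + 0.04·93 = 6.07.
ΔQ = 120.303 − 93 = 27.303; wedge = 10.575 − 6.07 = 4.505.
The triangle = ½ × 27.303 × 4.505 = €61.50 million.

€61.50 million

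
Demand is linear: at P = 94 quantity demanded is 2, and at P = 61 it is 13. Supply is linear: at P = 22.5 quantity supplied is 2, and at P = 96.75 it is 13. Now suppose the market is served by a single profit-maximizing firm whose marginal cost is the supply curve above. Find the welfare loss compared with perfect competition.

Demand slope = (61 − 94)/(13 − 2) = −3, so P = 100 − 3Q.
Supply slope = (96.75 − 22.5)/(13 − 2) = 6.75, so P = 9 + 6.75Q.
Competitive equilibrium: 100 − 3Q = 9 + 6.75Q → Q* = 9.3333, P* = 72.
Marginal revenue: MR = 100 − 6Q. Set MR = MC: 100 − 6Q = 9 + 6.75Q → Q_m = 7.1373.
Price P_m = 100 − 3·7.1373 = 78.5881; MC(Q_m) = 9 + 6.75·7.1373 = 57.1768.
Competitive Q* = 9.3333, so ΔQ = 2.196; wedge = 78.5881 − 57.1768 = 21.4113.
DWL = ½ × 2.196 × 21.4113 = 23.51.

23.51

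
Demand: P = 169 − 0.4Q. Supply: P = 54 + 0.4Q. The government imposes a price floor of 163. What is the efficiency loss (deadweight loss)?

6630.625

Competitive equilibrium: 169 − 0.4Q = 54 + 0.4Q → Q* = 143.75, P* = 111.5.
At the floor P = 163, quantity demanded = (169 − 163)/0.4 = 15.
Sellers' marginal cost at Q' = 15: 54 + 0.4·15 = 60.
ΔQ = 143.75 − 15 = 128.75; wedge = 163 − 60 = 103.
Deadweight loss = ½ × 128.75 × 103 = 6630.625.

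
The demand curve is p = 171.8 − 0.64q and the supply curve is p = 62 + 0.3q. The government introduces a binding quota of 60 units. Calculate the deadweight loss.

Competitive equilibrium: 171.8 − 0.64q = 62 + 0.3q → q* = 116.8085, p* = 97.0426.
At q = 60: demand price = 171.8 − 0.64·60 = 133.4; supply price = 62 + 0.3·60 = 80.
Δq = 116.8085 − 60 = 56.8085; wedge = 133.4 − 80 = 53.4.
The triangle = ½ × 56.8085 × 53.4 = 1516.79.

1516.79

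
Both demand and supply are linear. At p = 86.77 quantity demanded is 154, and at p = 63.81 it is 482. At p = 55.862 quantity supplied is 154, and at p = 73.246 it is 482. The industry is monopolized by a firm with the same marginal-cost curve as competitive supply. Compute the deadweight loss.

Demand slope = (63.81 − 86.77)/(482 − 154) = −0.07, so p = 97.55 − 0.07q.
Supply slope = (73.246 − 55.862)/(482 − 154) = 0.053, so p = 47.7 + 0.053q.
Competitive equilibrium: 97.55 − 0.07q = 47.7 + 0.053q → q* = 405.2846, p* = 69.1801.
Marginal revenue: MR = 97.55 − 0.14q. Set MR = MC: 97.55 − 0.14q = 47.7 + 0.053q → q_m = 258.2902.
Price p_m = 97.55 − 0.07·258.2902 = 79.4697; MC(q_m) = 47.7 + 0.053·258.2902 = 61.3894.
Competitive q* = 405.2846, so Δq = 146.9944; wedge = 79.4697 − 61.3894 = 18.0803.
Deadweight loss = ½ × 146.9944 × 18.0803 = 1328.85.

1328.85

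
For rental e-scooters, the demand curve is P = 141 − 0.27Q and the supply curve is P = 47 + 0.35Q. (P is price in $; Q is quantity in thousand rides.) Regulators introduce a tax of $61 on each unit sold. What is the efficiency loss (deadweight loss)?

$3000.81 thousand

Competitive equilibrium: 141 − 0.27Q = 47 + 0.35Q → Q* = 151.6129, P* = 100.0645.
With the tax, the buyer price exceeds the seller price by 61: (141 − 0.27Q) − (47 + 0.35Q) = 61 → Q' = 53.2258.
ΔQ = 151.6129 − 53.2258 = 98.3871; the wedge equals the tax, 61.
DWL = ½ × 98.3871 × 61 = $3000.81 thousand.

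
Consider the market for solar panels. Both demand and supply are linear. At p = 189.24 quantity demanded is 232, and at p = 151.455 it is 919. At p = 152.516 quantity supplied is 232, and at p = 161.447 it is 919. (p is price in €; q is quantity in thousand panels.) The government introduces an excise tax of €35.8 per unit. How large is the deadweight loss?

€9423.82 thousand

Demand slope = (151.455 − 189.24)/(919 − 232) = −0.055, so p = 202 − 0.055q.
Supply slope = (161.447 − 152.516)/(919 − 232) = 0.013, so p = 149.5 + 0.013q.
Competitive equilibrium: 202 − 0.055q = 149.5 + 0.013q → q* = 772.0588, p* = 159.5368.
With the tax, the buyer price exceeds the seller price by 35.8: (202 − 0.055q) − (149.5 + 0.013q) = 35.8 → q' = 245.5882.
Δq = 772.0588 − 245.5882 = 526.4706; the wedge equals the tax, 35.8.
Deadweight loss = ½ × 526.4706 × 35.8 = €9423.82 thousand.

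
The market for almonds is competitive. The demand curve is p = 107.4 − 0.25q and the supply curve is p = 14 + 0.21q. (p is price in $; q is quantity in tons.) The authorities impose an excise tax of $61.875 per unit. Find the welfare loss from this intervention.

Competitive equilibrium: 107.4 − 0.25q = 14 + 0.21q → q* = 203.0435, p* = 56.6391.
With the tax, the buyer price exceeds the seller price by 61.875: (107.4 − 0.25q) − (14 + 0.21q) = 61.875 → q' = 68.5326.
Δq = 203.0435 − 68.5326 = 134.5109; the wedge equals the tax, 61.875.
DWL = ½ × 134.5109 × 61.875 = $4161.43.

$4161.43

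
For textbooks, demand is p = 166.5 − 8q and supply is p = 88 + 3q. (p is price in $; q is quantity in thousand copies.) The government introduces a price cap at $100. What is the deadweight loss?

Competitive equilibrium: 166.5 − 8q = 88 + 3q → q* = 7.1364, p* = 109.4091.
At the ceiling p = 100, quantity supplied = (100 − 88)/3 = 4.
Willingness to pay at q' = 4: 166.5 − 8·4 = 134.5.
Δq = 7.1364 − 4 = 3.1364; wedge = 134.5 − 100 = 34.5.
The triangle = ½ × 3.1364 × 34.5 = $54.10 thousand.

$54.10 thousand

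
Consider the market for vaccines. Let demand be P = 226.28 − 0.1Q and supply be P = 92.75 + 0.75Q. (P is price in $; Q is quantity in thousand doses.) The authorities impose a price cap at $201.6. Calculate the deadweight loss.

Competitive equilibrium: 226.28 − 0.1Q = 92.75 + 0.75Q → Q* = 157.0941, P* = 210.5706.
At the ceiling P = 201.6, quantity supplied = (201.6 − 92.75)/0.75 = 145.1333.
Willingness to pay at Q' = 145.1333: 226.28 − 0.1·145.1333 = 211.7667.
ΔQ = 157.0941 − 145.1333 = 11.9608; wedge = 211.7667 − 201.6 = 10.1667.
Deadweight loss = ½ × 11.9608 × 10.1667 = $60.80 thousand.

$60.80 thousand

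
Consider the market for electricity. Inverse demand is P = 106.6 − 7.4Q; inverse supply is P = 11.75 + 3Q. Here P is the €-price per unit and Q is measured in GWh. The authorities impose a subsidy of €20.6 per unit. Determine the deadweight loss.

€20.40

Competitive equilibrium: 106.6 − 7.4Q = 11.75 + 3Q → Q* = 9.1202, P* = 39.1106.
The subsidy lowers effective supply by 20.6: P = 3Q − 8.85.
New quantity: 106.6 − 7.4Q = 3Q − 8.85 → Q' = 11.101.
Overproduction ΔQ = 11.101 − 9.1202 = 1.9808; wedge = subsidy = 20.6.
DWL = ½ × 1.9808 × 20.6 = €20.40.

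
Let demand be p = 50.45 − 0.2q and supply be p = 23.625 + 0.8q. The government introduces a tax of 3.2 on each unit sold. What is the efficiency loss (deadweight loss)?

Competitive equilibrium: 50.45 − 0.2q = 23.625 + 0.8q → q* = 26.825, p* = 45.085.
With the tax, the buyer price exceeds the seller price by 3.2: (50.45 − 0.2q) − (23.625 + 0.8q) = 3.2 → q' = 23.625.
Δq = 26.825 − 23.625 = 3.2; the wedge equals the tax, 3.2.
DWL = ½ × 3.2 × 3.2 = 5.12.

5.12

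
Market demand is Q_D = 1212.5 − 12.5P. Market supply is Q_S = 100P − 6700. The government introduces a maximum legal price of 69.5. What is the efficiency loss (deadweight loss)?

In inverse form: demand P = 97 − 0.08Q, supply P = 67 + 0.01Q.
Competitive equilibrium: 97 − 0.08Q = 67 + 0.01Q → Q* = 333.3333, P* = 70.3333.
At the ceiling P = 69.5, quantity supplied = (69.5 − 67)/0.01 = 250.
Willingness to pay at Q' = 250: 97 − 0.08·250 = 77.
ΔQ = 333.3333 − 250 = 83.3333; wedge = 77 − 69.5 = 7.5.
Deadweight loss = ½ × 83.3333 × 7.5 = 312.50.

312.50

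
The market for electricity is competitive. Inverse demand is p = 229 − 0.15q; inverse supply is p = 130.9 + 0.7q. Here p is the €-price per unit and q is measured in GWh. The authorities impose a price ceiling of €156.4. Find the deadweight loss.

€2651.30

Competitive equilibrium: 229 − 0.15q = 130.9 + 0.7q → q* = 115.4118, p* = 211.6882.
At the ceiling p = 156.4, quantity supplied = (156.4 − 130.9)/0.7 = 36.4286.
Willingness to pay at q' = 36.4286: 229 − 0.15·36.4286 = 223.5357.
Δq = 115.4118 − 36.4286 = 78.9832; wedge = 223.5357 − 156.4 = 67.1357.
Welfare loss = ½ × 78.9832 × 67.1357 = €2651.30.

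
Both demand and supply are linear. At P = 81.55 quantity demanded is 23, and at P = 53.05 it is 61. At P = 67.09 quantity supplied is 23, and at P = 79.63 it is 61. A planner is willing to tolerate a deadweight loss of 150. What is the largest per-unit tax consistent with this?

18

Demand slope = (53.05 − 81.55)/(61 − 23) = −0.75, so P = 98.8 − 0.75Q.
Supply slope = (79.63 − 67.09)/(61 − 23) = 0.33, so P = 59.5 + 0.33Q.
Competitive equilibrium: 98.8 − 0.75Q = 59.5 + 0.33Q → Q* = 36.3889, P* = 71.5083.
A tax t gives ΔQ = t/1.08 and wedge t, so DWL = t²/2.16.
t²/2.16 = 150 → t² = 324 → t = 18.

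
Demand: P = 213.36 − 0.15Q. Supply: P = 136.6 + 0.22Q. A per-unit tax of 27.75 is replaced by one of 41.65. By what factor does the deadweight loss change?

Competitive equilibrium: 213.36 − 0.15Q = 136.6 + 0.22Q → Q* = 207.4595, P* = 182.2411.
For a per-unit tax t: ΔQ = t/0.37, so DWL = ½·t·(t/0.37) = t²/0.74.
At t = 27.75: DWL = 1040.625. At t = 41.65: DWL = 2344.220.
Ratio = (41.65/27.75)² = 2.253.

2.253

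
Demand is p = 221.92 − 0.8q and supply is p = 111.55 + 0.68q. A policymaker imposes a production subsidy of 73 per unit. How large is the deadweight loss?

Competitive equilibrium: 221.92 − 0.8q = 111.55 + 0.68q → q* = 74.5743, p* = 162.2605.
The subsidy lowers effective supply by 73: p = 38.55 + 0.68q.
New quantity: 221.92 − 0.8q = 38.55 + 0.68q → q' = 123.8986.
Overproduction Δq = 123.8986 − 74.5743 = 49.3243; wedge = subsidy = 73.
Deadweight loss = ½ × 49.3243 × 73 = 1800.34.

1800.34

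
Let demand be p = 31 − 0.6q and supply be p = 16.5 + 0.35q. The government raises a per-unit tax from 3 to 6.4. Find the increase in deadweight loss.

16.82

Competitive equilibrium: 31 − 0.6q = 16.5 + 0.35q → q* = 15.2632, p* = 21.8421.
For a per-unit tax t: Δq = t/0.95, so DWL = ½·t·(t/0.95) = t²/1.9.
At t = 3: DWL = 4.737. At t = 6.4: DWL = 21.558.
Increase = 21.558 − 4.737 = 16.82.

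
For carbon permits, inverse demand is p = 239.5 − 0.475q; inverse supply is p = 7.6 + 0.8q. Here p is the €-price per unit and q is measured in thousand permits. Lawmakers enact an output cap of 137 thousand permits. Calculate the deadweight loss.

Competitive equilibrium: 239.5 − 0.475q = 7.6 + 0.8q → q* = 181.8824, p* = 153.1059.
At q = 137: demand price = 239.5 − 0.475·137 = 174.425; supply price = 7.6 + 0.8·137 = 117.2.
Δq = 181.8824 − 137 = 44.8824; wedge = 174.425 − 117.2 = 57.225.
Deadweight loss = ½ × 44.8824 × 57.225 = €1284.20 thousand.

€1284.20 thousand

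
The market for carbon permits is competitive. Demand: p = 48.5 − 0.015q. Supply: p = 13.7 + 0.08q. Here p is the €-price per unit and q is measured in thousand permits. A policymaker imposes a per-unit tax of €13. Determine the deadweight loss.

Competitive equilibrium: 48.5 − 0.015q = 13.7 + 0.08q → q* = 366.3158, p* = 43.0053.
With the tax, the buyer price exceeds the seller price by 13: (48.5 − 0.015q) − (13.7 + 0.08q) = 13 → q' = 229.4737.
Δq = 366.3158 − 229.4737 = 136.8421; the wedge equals the tax, 13.
The triangle = ½ × 136.8421 × 13 = €889.47 thousand.

€889.47 thousand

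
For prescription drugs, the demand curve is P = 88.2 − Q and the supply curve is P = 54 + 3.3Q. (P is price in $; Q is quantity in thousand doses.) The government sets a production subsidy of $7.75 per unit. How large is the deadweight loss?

Competitive equilibrium: 88.2 − Q = 54 + 3.3Q → Q* = 7.9535, P* = 80.2465.
The subsidy lowers effective supply by 7.75: P = 46.25 + 3.3Q.
New quantity: 88.2 − Q = 46.25 + 3.3Q → Q' = 9.7558.
Overproduction ΔQ = 9.7558 − 7.9535 = 1.8023; wedge = subsidy = 7.75.
Deadweight loss = ½ × 1.8023 × 7.75 = $6.98 thousand.

$6.98 thousand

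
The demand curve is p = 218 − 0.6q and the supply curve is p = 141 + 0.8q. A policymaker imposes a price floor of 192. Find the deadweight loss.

95.28

Competitive equilibrium: 218 − 0.6q = 141 + 0.8q → q* = 55, p* = 185.
At the floor p = 192, quantity demanded = (218 − 192)/0.6 = 43.3333.
Sellers' marginal cost at q' = 43.3333: 141 + 0.8·43.3333 = 175.6666.
Δq = 55 − 43.3333 = 11.6667; wedge = 192 − 175.6666 = 16.3334.
Deadweight loss = ½ × 11.6667 × 16.3334 = 95.28.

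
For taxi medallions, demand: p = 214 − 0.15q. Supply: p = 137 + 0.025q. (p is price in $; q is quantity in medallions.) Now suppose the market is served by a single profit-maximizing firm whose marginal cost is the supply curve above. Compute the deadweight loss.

$3608.52

Competitive equilibrium: 214 − 0.15q = 137 + 0.025q → q* = 440, p* = 148.
Marginal revenue: MR = 214 − 0.3q. Set MR = MC: 214 − 0.3q = 137 + 0.025q → q_m = 236.92308.
Price p_m = 214 − 0.15·236.92308 = 178.46154; MC(q_m) = 137 + 0.025·236.92308 = 142.92308.
Competitive q* = 440, so Δq = 203.07692; wedge = 178.46154 − 142.92308 = 35.53846.
Deadweight loss = ½ × 203.07692 × 35.53846 = $3608.52.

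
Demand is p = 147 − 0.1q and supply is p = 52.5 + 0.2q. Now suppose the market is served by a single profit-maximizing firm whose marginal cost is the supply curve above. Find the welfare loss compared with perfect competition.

Competitive equilibrium: 147 − 0.1q = 52.5 + 0.2q → q* = 315, p* = 115.5.
Marginal revenue: MR = 147 − 0.2q. Set MR = MC: 147 − 0.2q = 52.5 + 0.2q → q_m = 236.25.
Price p_m = 147 − 0.1·236.25 = 123.375; MC(q_m) = 52.5 + 0.2·236.25 = 99.75.
Competitive q* = 315, so Δq = 78.75; wedge = 123.375 − 99.75 = 23.625.
Deadweight loss = ½ × 78.75 × 23.625 = 930.23.

930.23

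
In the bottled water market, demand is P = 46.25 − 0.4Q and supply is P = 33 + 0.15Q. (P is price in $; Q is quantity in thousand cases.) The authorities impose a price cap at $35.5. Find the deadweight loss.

$15.16 thousand

Competitive equilibrium: 46.25 − 0.4Q = 33 + 0.15Q → Q* = 24.0909, P* = 36.6136.
At the ceiling P = 35.5, quantity supplied = (35.5 − 33)/0.15 = 16.6667.
Willingness to pay at Q' = 16.6667: 46.25 − 0.4·16.6667 = 39.5833.
ΔQ = 24.0909 − 16.6667 = 7.4242; wedge = 39.5833 − 35.5 = 4.0833.
Deadweight loss = ½ × 7.4242 × 4.0833 = $15.16 thousand.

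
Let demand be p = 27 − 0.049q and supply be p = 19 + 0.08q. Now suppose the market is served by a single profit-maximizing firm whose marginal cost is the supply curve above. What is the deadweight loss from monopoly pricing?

18.80

Competitive equilibrium: 27 − 0.049q = 19 + 0.08q → q* = 62.0155, p* = 23.9612.
Marginal revenue: MR = 27 − 0.098q. Set MR = MC: 27 − 0.098q = 19 + 0.08q → q_m = 44.9438.
Price p_m = 27 − 0.049·44.9438 = 24.7978; MC(q_m) = 19 + 0.08·44.9438 = 22.5955.
Competitive q* = 62.0155, so Δq = 17.0717; wedge = 24.7978 − 22.5955 = 2.2023.
DWL = ½ × 17.0717 × 2.2023 = 18.80.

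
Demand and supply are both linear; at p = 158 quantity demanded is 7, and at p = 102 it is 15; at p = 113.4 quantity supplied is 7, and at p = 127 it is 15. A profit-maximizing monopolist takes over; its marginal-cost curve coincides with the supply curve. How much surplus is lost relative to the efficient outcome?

127.16

Demand slope = (102 − 158)/(15 − 7) = −7, so p = 207 − 7q.
Supply slope = (127 − 113.4)/(15 − 7) = 1.7, so p = 101.5 + 1.7q.
Competitive equilibrium: 207 − 7q = 101.5 + 1.7q → q* = 12.1264, p* = 122.1149.
Marginal revenue: MR = 207 − 14q. Set MR = MC: 207 − 14q = 101.5 + 1.7q → q_m = 6.7197.
Price p_m = 207 − 7·6.7197 = 159.9621; MC(q_m) = 101.5 + 1.7·6.7197 = 112.9235.
Competitive q* = 12.1264, so Δq = 5.4067; wedge = 159.9621 − 112.9235 = 47.0386.
Deadweight loss = ½ × 5.4067 × 47.0386 = 127.16.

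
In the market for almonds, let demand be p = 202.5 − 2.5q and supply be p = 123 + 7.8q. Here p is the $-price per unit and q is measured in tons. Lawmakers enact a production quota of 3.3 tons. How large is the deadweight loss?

Competitive equilibrium: 202.5 − 2.5q = 123 + 7.8q → q* = 7.7184, p* = 183.2039.
At q = 3.3: demand price = 202.5 − 2.5·3.3 = 194.25; supply price = 123 + 7.8·3.3 = 148.74.
Δq = 7.7184 − 3.3 = 4.4184; wedge = 194.25 − 148.74 = 45.51.
Welfare loss = ½ × 4.4184 × 45.51 = $100.54.

$100.54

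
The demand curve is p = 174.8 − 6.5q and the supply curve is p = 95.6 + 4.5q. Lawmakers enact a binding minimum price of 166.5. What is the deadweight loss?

Competitive equilibrium: 174.8 − 6.5q = 95.6 + 4.5q → q* = 7.2, p* = 128.
At the floor p = 166.5, quantity demanded = (174.8 − 166.5)/6.5 = 1.2769.
Sellers' marginal cost at q' = 1.2769: 95.6 + 4.5·1.2769 = 101.3461.
Δq = 7.2 − 1.2769 = 5.9231; wedge = 166.5 − 101.3461 = 65.1539.
Welfare loss = ½ × 5.9231 × 65.1539 = 192.96.

192.96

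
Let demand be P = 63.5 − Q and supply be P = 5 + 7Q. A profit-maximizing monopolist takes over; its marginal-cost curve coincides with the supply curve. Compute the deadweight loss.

2.64

Competitive equilibrium: 63.5 − Q = 5 + 7Q → Q* = 7.3125, P* = 56.1875.
Marginal revenue: MR = 63.5 − 2Q. Set MR = MC: 63.5 − 2Q = 5 + 7Q → Q_m = 6.5.
Price P_m = 63.5 − 1·6.5 = 57; MC(Q_m) = 5 + 7·6.5 = 50.5.
Competitive Q* = 7.3125, so ΔQ = 0.8125; wedge = 57 − 50.5 = 6.5.
The triangle = ½ × 0.8125 × 6.5 = 2.64.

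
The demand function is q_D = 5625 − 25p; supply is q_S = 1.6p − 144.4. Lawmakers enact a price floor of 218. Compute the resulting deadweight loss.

253.87

In inverse form: demand p = 225 − 0.04q, supply p = 90.25 + 0.625q.
Competitive equilibrium: 225 − 0.04q = 90.25 + 0.625q → q* = 202.6316, p* = 216.8947.
At the floor p = 218, quantity demanded = (225 − 218)/0.04 = 175.
Sellers' marginal cost at q' = 175: 90.25 + 0.625·175 = 199.625.
Δq = 202.6316 − 175 = 27.6316; wedge = 218 − 199.625 = 18.375.
The triangle = ½ × 27.6316 × 18.375 = 253.87.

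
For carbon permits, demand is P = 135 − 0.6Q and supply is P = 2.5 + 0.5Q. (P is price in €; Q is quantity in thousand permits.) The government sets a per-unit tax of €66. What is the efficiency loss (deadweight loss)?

€1980 thousand

Competitive equilibrium: 135 − 0.6Q = 2.5 + 0.5Q → Q* = 120.4545, P* = 62.7273.
With the tax, the buyer price exceeds the seller price by 66: (135 − 0.6Q) − (2.5 + 0.5Q) = 66 → Q' = 60.4545.
ΔQ = 120.4545 − 60.4545 = 60; the wedge equals the tax, 66.
Welfare loss = ½ × 60 × 66 = €1980 thousand.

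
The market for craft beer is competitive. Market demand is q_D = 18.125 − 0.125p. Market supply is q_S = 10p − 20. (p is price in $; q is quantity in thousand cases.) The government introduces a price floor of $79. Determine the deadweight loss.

$358.19 thousand

In inverse form: demand p = 145 − 8q, supply p = 2 + 0.1q.
Competitive equilibrium: 145 − 8q = 2 + 0.1q → q* = 17.6543, p* = 3.7654.
At the floor p = 79, quantity demanded = (145 − 79)/8 = 8.25.
Sellers' marginal cost at q' = 8.25: 2 + 0.1·8.25 = 2.825.
Δq = 17.6543 − 8.25 = 9.4043; wedge = 79 − 2.825 = 76.175.
Deadweight loss = ½ × 9.4043 × 76.175 = $358.19 thousand.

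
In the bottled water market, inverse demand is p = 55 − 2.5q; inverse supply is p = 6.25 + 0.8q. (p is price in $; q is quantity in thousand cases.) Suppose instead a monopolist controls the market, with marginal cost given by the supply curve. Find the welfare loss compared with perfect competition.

Competitive equilibrium: 55 − 2.5q = 6.25 + 0.8q → q* = 14.7727, p* = 18.0682.
Marginal revenue: MR = 55 − 5q. Set MR = MC: 55 − 5q = 6.25 + 0.8q → q_m = 8.4052.
Price p_m = 55 − 2.5·8.4052 = 33.987; MC(q_m) = 6.25 + 0.8·8.4052 = 12.9742.
Competitive q* = 14.7727, so Δq = 6.3675; wedge = 33.987 − 12.9742 = 21.0128.
The triangle = ½ × 6.3675 × 21.0128 = $66.90 thousand.

$66.90 thousand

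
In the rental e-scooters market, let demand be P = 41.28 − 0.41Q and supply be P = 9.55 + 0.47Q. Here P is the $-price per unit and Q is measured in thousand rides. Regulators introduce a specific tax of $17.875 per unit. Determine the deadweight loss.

$181.54 thousand

Competitive equilibrium: 41.28 − 0.41Q = 9.55 + 0.47Q → Q* = 36.0568, P* = 26.4967.
With the tax, the buyer price exceeds the seller price by 17.875: (41.28 − 0.41Q) − (9.55 + 0.47Q) = 17.875 → Q' = 15.7443.
ΔQ = 36.0568 − 15.7443 = 20.3125; the wedge equals the tax, 17.875.
Deadweight loss = ½ × 20.3125 × 17.875 = $181.54 thousand.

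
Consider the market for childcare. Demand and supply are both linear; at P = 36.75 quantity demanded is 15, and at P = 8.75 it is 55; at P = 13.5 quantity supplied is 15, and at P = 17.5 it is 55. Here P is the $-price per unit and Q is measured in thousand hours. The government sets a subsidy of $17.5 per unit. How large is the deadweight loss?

Demand slope = (8.75 − 36.75)/(55 − 15) = −0.7, so P = 47.25 − 0.7Q.
Supply slope = (17.5 − 13.5)/(55 − 15) = 0.1, so P = 12 + 0.1Q.
Competitive equilibrium: 47.25 − 0.7Q = 12 + 0.1Q → Q* = 44.0625, P* = 16.4063.
The subsidy lowers effective supply by 17.5: P = 0.1Q − 5.5.
New quantity: 47.25 − 0.7Q = 0.1Q − 5.5 → Q' = 65.9375.
Overproduction ΔQ = 65.9375 − 44.0625 = 21.875; wedge = subsidy = 17.5.
The triangle = ½ × 21.875 × 17.5 = $191.41 thousand.

$191.41 thousand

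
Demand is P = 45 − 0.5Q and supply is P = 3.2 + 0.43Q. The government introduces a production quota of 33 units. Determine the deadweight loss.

Competitive equilibrium: 45 − 0.5Q = 3.2 + 0.43Q → Q* = 44.9462, P* = 22.5269.
At Q = 33: demand price = 45 − 0.5·33 = 28.5; supply price = 3.2 + 0.43·33 = 17.39.
ΔQ = 44.9462 − 33 = 11.9462; wedge = 28.5 − 17.39 = 11.11.
Welfare loss = ½ × 11.9462 × 11.11 = 66.36.

66.36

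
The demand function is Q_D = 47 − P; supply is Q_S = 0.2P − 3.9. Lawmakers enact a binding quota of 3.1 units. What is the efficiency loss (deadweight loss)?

In inverse form: demand P = 47 − Q, supply P = 19.5 + 5Q.
Competitive equilibrium: 47 − Q = 19.5 + 5Q → Q* = 4.5833, P* = 42.4167.
At Q = 3.1: demand price = 47 − 1·3.1 = 43.9; supply price = 19.5 + 5·3.1 = 35.
ΔQ = 4.5833 − 3.1 = 1.4833; wedge = 43.9 − 35 = 8.9.
DWL = ½ × 1.4833 × 8.9 = 6.60.

6.60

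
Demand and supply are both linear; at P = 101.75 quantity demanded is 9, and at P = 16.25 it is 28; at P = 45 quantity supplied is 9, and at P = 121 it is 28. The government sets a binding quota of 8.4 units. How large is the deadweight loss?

225.02

Demand slope = (16.25 − 101.75)/(28 − 9) = −4.5, so P = 142.25 − 4.5Q.
Supply slope = (121 − 45)/(28 − 9) = 4, so P = 9 + 4Q.
Competitive equilibrium: 142.25 − 4.5Q = 9 + 4Q → Q* = 15.67647, P* = 71.70588.
At Q = 8.4: demand price = 142.25 − 4.5·8.4 = 104.45; supply price = 9 + 4·8.4 = 42.6.
ΔQ = 15.67647 − 8.4 = 7.27647; wedge = 104.45 − 42.6 = 61.85.
The triangle = ½ × 7.27647 × 61.85 = 225.02.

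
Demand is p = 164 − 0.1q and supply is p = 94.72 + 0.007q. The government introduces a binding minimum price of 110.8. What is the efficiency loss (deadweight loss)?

713.41

Competitive equilibrium: 164 − 0.1q = 94.72 + 0.007q → q* = 647.4766, p* = 99.2523.
At the floor p = 110.8, quantity demanded = (164 − 110.8)/0.1 = 532.
Sellers' marginal cost at q' = 532: 94.72 + 0.007·532 = 98.444.
Δq = 647.4766 − 532 = 115.4766; wedge = 110.8 − 98.444 = 12.356.
Deadweight loss = ½ × 115.4766 × 12.356 = 713.41.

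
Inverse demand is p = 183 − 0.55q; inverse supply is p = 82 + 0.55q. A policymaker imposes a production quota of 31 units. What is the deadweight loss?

2034.37

Competitive equilibrium: 183 − 0.55q = 82 + 0.55q → q* = 91.8182, p* = 132.5.
At q = 31: demand price = 183 − 0.55·31 = 165.95; supply price = 82 + 0.55·31 = 99.05.
Δq = 91.8182 − 31 = 60.8182; wedge = 165.95 − 99.05 = 66.9.
DWL = ½ × 60.8182 × 66.9 = 2034.37.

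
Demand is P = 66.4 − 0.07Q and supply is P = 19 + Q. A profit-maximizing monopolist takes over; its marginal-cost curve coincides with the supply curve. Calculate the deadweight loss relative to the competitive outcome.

3.96

Competitive equilibrium: 66.4 − 0.07Q = 19 + Q → Q* = 44.2991, P* = 63.2991.
Marginal revenue: MR = 66.4 − 0.14Q. Set MR = MC: 66.4 − 0.14Q = 19 + Q → Q_m = 41.5789.
Price P_m = 66.4 − 0.07·41.5789 = 63.4895; MC(Q_m) = 19 + 1·41.5789 = 60.5789.
Competitive Q* = 44.2991, so ΔQ = 2.7202; wedge = 63.4895 − 60.5789 = 2.9106.
DWL = ½ × 2.7202 × 2.9106 = 3.96.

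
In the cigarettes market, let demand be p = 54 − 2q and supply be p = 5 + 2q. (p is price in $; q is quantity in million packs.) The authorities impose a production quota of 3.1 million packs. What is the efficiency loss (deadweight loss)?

Competitive equilibrium: 54 − 2q = 5 + 2q → q* = 12.25, p* = 29.5.
At q = 3.1: demand price = 54 − 2·3.1 = 47.8; supply price = 5 + 2·3.1 = 11.2.
Δq = 12.25 − 3.1 = 9.15; wedge = 47.8 − 11.2 = 36.6.
DWL = ½ × 9.15 × 36.6 = $167.445 million.

$167.445 million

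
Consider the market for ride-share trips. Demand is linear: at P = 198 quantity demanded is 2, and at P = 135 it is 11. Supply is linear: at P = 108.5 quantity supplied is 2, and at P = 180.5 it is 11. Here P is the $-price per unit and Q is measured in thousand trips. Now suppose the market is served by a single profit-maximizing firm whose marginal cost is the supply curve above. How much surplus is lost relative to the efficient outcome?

$48.19 thousand

Demand slope = (135 − 198)/(11 − 2) = −7, so P = 212 − 7Q.
Supply slope = (180.5 − 108.5)/(11 − 2) = 8, so P = 92.5 + 8Q.
Competitive equilibrium: 212 − 7Q = 92.5 + 8Q → Q* = 7.9667, P* = 156.2333.
Marginal revenue: MR = 212 − 14Q. Set MR = MC: 212 − 14Q = 92.5 + 8Q → Q_m = 5.4318.
Price P_m = 212 − 7·5.4318 = 173.9774; MC(Q_m) = 92.5 + 8·5.4318 = 135.9544.
Competitive Q* = 7.9667, so ΔQ = 2.5349; wedge = 173.9774 − 135.9544 = 38.023.
Deadweight loss = ½ × 2.5349 × 38.023 = $48.19 thousand.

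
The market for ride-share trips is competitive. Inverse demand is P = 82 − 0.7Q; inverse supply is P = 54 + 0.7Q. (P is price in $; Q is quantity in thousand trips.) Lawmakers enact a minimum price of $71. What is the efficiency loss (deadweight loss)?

$12.86 thousand

Competitive equilibrium: 82 − 0.7Q = 54 + 0.7Q → Q* = 20, P* = 68.
At the floor P = 71, quantity demanded = (82 − 71)/0.7 = 15.7143.
Sellers' marginal cost at Q' = 15.7143: 54 + 0.7·15.7143 = 65.
ΔQ = 20 − 15.7143 = 4.2857; wedge = 71 − 65 = 6.
DWL = ½ × 4.2857 × 6 = $12.86 thousand.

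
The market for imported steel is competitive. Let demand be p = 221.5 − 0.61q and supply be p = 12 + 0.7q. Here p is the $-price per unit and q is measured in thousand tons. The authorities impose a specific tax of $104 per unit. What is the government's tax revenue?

$8375.57 thousand

Competitive equilibrium: 221.5 − 0.61q = 12 + 0.7q → q* = 159.92366, p* = 123.94656.
With the tax, the buyer price exceeds the seller price by 104: (221.5 − 0.61q) − (12 + 0.7q) = 104 → q' = 80.53435.
Tax revenue = 104 × 80.53435 = $8375.57 thousand.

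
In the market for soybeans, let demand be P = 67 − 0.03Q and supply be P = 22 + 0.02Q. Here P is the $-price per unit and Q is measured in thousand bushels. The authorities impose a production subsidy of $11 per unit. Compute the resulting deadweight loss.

Competitive equilibrium: 67 − 0.03Q = 22 + 0.02Q → Q* = 900, P* = 40.
The subsidy lowers effective supply by 11: P = 11 + 0.02Q.
New quantity: 67 − 0.03Q = 11 + 0.02Q → Q' = 1120.
Overproduction ΔQ = 1120 − 900 = 220; wedge = subsidy = 11.
Deadweight loss = ½ × 220 × 11 = $1210 thousand.

$1210 thousand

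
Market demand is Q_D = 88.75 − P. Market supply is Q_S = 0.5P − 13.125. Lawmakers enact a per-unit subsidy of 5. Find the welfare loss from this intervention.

4.17

In inverse form: demand P = 88.75 − Q, supply P = 26.25 + 2Q.
Competitive equilibrium: 88.75 − Q = 26.25 + 2Q → Q* = 20.8333, P* = 67.9167.
The subsidy lowers effective supply by 5: P = 21.25 + 2Q.
New quantity: 88.75 − Q = 21.25 + 2Q → Q' = 22.5.
Overproduction ΔQ = 22.5 − 20.8333 = 1.6667; wedge = subsidy = 5.
DWL = ½ × 1.6667 × 5 = 4.17.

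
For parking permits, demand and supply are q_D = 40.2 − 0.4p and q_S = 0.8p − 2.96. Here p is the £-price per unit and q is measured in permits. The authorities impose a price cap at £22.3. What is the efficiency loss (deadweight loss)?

£224.13

In inverse form: demand p = 100.5 − 2.5q, supply p = 3.7 + 1.25q.
Competitive equilibrium: 100.5 − 2.5q = 3.7 + 1.25q → q* = 25.8133, p* = 35.9667.
At the ceiling p = 22.3, quantity supplied = (22.3 − 3.7)/1.25 = 14.88.
Willingness to pay at q' = 14.88: 100.5 − 2.5·14.88 = 63.3.
Δq = 25.8133 − 14.88 = 10.9333; wedge = 63.3 − 22.3 = 41.
DWL = ½ × 10.9333 × 41 = £224.13.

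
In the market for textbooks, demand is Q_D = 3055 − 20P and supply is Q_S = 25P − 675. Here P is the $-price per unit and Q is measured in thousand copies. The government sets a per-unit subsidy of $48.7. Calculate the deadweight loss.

In inverse form: demand P = 152.75 − 0.05Q, supply P = 27 + 0.04Q.
Competitive equilibrium: 152.75 − 0.05Q = 27 + 0.04Q → Q* = 1397.2222, P* = 82.8889.
The subsidy lowers effective supply by 48.7: P = 0.04Q − 21.7.
New quantity: 152.75 − 0.05Q = 0.04Q − 21.7 → Q' = 1938.3333.
Overproduction ΔQ = 1938.3333 − 1397.2222 = 541.1111; wedge = subsidy = 48.7.
Welfare loss = ½ × 541.1111 × 48.7 = $13176.06 thousand.

$13176.06 thousand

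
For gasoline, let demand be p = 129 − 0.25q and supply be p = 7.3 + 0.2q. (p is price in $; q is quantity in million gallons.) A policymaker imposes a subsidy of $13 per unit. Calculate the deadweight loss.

$187.78 million

Competitive equilibrium: 129 − 0.25q = 7.3 + 0.2q → q* = 270.4444, p* = 61.3889.
The subsidy lowers effective supply by 13: p = 0.2q − 5.7.
New quantity: 129 − 0.25q = 0.2q − 5.7 → q' = 299.3333.
Overproduction Δq = 299.3333 − 270.4444 = 28.8889; wedge = subsidy = 13.
Deadweight loss = ½ × 28.8889 × 13 = $187.78 million.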